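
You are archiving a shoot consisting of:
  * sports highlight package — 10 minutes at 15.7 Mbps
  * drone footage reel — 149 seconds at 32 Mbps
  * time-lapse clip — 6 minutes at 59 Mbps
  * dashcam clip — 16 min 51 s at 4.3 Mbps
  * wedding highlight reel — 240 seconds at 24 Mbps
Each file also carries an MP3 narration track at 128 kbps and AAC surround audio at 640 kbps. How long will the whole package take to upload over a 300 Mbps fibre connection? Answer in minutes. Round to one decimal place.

Audio total: 128 + 640 = 768 kbps = 0.768 Mbps.
sports highlight package: 16.468 Mbps × 600 s = 9880.8 Mb
drone footage reel: 32.768 Mbps × 149 s = 4882.4 Mb
time-lapse clip: 59.768 Mbps × 360 s = 21516.5 Mb
dashcam clip: 5.068 Mbps × 1011 s = 5123.7 Mb
wedding highlight reel: 24.768 Mbps × 240 s = 5944.3 Mb
Total: 47347.8 Mb = 5918.5 MB.
At 300 Mbps: 47347.8 / 300 = 158 s ≈ 2.63 minutes.

2.6 minutes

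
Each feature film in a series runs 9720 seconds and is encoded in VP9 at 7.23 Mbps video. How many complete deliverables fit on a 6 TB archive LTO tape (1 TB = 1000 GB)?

Per item: 7.230 Mbps × 9720 s = 70,276 Mb = 8,784 MB.
Capacity: 6 TB = 48,000,000 Mb; 683.03 items → 683 complete.

683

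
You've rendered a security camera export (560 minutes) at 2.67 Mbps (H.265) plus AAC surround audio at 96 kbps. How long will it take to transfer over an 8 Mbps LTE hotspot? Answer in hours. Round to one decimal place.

3.2 hours

560 min = 33600 s
Audio: 96 kbps = 0.096 Mbps.
Total bitrate: 2.766 Mbps.
File: 2.766 Mbps × 33600 s = 92937.6 Mb.
At 8 Mbps: 92937.6 / 8 = 11617.2 s ≈ 3.23 hours.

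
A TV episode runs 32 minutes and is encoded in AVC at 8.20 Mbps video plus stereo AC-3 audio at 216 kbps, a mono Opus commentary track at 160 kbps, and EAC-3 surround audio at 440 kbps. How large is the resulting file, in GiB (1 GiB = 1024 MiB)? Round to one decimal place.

32 min = 1920 s
Audio total: 216 + 160 + 440 = 816 kbps = 0.816 Mbps.
Total bitrate: 8.20 + 0.816 = 9.016 Mbps.
Stream data: 9.016 Mbps × 1920 s = 17310.7 Mb.
17,311 Mb = 2,163,840,000 bytes ÷ 1,073,741,824 = 2.015 GiB.

2.0 GiB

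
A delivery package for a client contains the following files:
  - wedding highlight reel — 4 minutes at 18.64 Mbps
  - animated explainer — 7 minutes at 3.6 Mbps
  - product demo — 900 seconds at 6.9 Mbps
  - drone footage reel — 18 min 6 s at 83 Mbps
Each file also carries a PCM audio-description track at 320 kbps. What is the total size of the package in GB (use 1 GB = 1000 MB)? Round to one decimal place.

12.9 GB

Audio: 320 kbps = 0.320 Mbps.
wedding highlight reel: 18.960 Mbps × 240 s = 4550.4 Mb
animated explainer: 3.920 Mbps × 420 s = 1646.4 Mb
product demo: 7.220 Mbps × 900 s = 6498.0 Mb
drone footage reel: 83.320 Mbps × 1086 s = 90485.5 Mb
Total: 103180.3 Mb = 12897.5 MB.
= 12.90 GB.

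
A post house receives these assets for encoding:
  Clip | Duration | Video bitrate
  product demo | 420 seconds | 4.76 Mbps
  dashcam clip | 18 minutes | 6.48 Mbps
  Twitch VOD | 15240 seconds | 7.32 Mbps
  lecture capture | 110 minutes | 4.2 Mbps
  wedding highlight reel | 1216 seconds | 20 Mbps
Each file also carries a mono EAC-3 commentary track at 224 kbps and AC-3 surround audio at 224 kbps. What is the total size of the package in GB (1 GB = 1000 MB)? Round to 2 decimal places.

22.95 GB

Audio total: 224 + 224 = 448 kbps = 0.448 Mbps.
product demo: 5.208 Mbps × 420 s = 2187.4 Mb
dashcam clip: 6.928 Mbps × 1080 s = 7482.2 Mb
Twitch VOD: 7.768 Mbps × 15240 s = 118384.3 Mb
lecture capture: 4.648 Mbps × 6600 s = 30676.8 Mb
wedding highlight reel: 20.448 Mbps × 1216 s = 24864.8 Mb
Total: 183595.5 Mb = 22949.4 MB.
= 22.95 GB.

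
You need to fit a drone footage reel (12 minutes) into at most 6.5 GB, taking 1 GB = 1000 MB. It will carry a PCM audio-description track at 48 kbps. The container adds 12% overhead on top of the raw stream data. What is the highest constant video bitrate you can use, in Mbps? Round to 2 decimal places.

64.44 Mbps

Budget: 6.5 GB = 52000.0 Mb.
Stream payload after overhead: 52000.0 / 1.12 = 46428.6 Mb.
12 min = 720 s
Total bitrate budget: 46428.6 Mb / 720 s = 64.484 Mbps.
Audio: 48 kbps = 0.048 Mbps.
Video: 64.484 − 0.048 = 64.436 Mbps.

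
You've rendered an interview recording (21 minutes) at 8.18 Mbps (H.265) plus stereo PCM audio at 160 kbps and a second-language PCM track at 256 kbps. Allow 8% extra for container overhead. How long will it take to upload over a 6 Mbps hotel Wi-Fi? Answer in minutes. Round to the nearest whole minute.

21 min = 1260 s
Audio total: 160 + 256 = 416 kbps = 0.416 Mbps.
Total bitrate: 8.596 Mbps.
File: 8.596 Mbps × 1260 s = 10831.0 Mb.
With 8% container overhead: ×1.08. → 11697.4 Mb.
At 6 Mbps: 11697.4 / 6 = 1949.6 s ≈ 32.5 minutes.

32 minutes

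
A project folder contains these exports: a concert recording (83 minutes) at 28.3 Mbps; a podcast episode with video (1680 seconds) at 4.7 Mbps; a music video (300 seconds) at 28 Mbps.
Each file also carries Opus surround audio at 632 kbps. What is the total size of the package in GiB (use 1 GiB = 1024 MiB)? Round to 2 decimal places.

18.82 GiB

Audio: 632 kbps = 0.632 Mbps.
concert recording: 28.932 Mbps × 4980 s = 144081.4 Mb
podcast episode with video: 5.332 Mbps × 1680 s = 8957.8 Mb
music video: 28.632 Mbps × 300 s = 8589.6 Mb
Total: 161628.7 Mb = 20203.6 MB.
= 18.82 GiB.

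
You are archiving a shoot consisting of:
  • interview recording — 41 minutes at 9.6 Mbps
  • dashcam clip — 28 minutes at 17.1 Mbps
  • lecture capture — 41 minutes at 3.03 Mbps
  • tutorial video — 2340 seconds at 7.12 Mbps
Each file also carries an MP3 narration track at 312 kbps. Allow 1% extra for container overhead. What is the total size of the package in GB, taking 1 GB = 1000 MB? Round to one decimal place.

Audio: 312 kbps = 0.312 Mbps.
interview recording: 9.912 Mbps × 2460 s × 1.01 = 24627.4 Mb
dashcam clip: 17.412 Mbps × 1680 s × 1.01 = 29544.7 Mb
lecture capture: 3.342 Mbps × 2460 s × 1.01 = 8303.5 Mb
tutorial video: 7.432 Mbps × 2340 s × 1.01 = 17564.8 Mb
Total: 80040.4 Mb = 10005.0 MB.
= 10.01 GB.

10.0 GB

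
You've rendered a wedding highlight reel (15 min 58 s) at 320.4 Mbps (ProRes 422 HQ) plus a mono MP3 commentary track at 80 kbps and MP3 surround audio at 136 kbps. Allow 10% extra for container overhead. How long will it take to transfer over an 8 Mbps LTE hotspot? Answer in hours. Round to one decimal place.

15 min 58 s = 958 s
Audio total: 80 + 136 = 216 kbps = 0.216 Mbps.
Total bitrate: 320.616 Mbps.
File: 320.616 Mbps × 958 s = 307150.1 Mb.
With 10% container overhead: ×1.10. → 337865.1 Mb.
At 8 Mbps: 337865.1 / 8 = 42233.1 s ≈ 11.7 hours.

11.7 hours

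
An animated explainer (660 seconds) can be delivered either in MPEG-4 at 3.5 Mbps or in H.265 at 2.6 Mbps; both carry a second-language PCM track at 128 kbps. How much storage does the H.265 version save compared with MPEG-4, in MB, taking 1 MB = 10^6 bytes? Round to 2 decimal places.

74.25 MB

Audio: 128 kbps = 0.128 Mbps.
MPEG-4: 3.628 Mbps × 660 s = 2394.5 Mb = 299.310 MB.
H.265: 2.728 Mbps × 660 s = 1800.5 Mb = 225.060 MB.
Saving: 299.310 − 225.060 = 74.250 MB.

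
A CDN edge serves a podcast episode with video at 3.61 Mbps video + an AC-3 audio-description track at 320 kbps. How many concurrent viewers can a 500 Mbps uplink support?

Audio: 320 kbps = 0.320 Mbps.
Per-viewer media rate: 3.930 Mbps.
500 Mbps = 500.0 Mbps; 500.0 / 3.930 = 127.23 → 127 viewers.

127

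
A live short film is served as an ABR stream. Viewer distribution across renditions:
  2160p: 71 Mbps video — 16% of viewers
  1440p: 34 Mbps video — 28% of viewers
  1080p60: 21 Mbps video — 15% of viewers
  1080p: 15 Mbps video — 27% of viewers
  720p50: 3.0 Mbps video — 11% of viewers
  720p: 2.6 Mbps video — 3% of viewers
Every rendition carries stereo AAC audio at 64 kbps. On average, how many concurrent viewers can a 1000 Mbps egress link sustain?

35

Audio: 64 kbps = 0.064 Mbps.
Average per-viewer bitrate: 0.16×71.064 + 0.28×34.064 + 0.15×21.064 + 0.27×15.064 + 0.11×3.064 + 0.03×2.664 = 28.552 Mbps.
1000 Mbps = 1,000 Mbps; 1,000 / 28.552 = 35.02 → 35.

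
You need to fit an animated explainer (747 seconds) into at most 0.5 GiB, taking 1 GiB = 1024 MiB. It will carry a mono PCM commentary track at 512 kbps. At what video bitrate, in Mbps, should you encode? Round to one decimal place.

5.2 Mbps

Budget: 0.5 GiB = 4295.0 Mb.
Total bitrate budget: 4295.0 Mb / 747 s = 5.750 Mbps.
Audio: 512 kbps = 0.512 Mbps.
Video: 5.750 − 0.512 = 5.238 Mbps.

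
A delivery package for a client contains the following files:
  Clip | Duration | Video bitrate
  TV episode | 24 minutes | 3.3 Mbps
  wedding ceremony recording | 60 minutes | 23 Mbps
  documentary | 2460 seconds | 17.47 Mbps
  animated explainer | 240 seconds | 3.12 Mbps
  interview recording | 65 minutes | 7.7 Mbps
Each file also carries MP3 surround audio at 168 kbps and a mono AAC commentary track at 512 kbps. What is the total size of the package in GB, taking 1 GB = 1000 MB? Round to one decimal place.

21.2 GB

Audio total: 168 + 512 = 680 kbps = 0.680 Mbps.
TV episode: 3.980 Mbps × 1440 s = 5731.2 Mb
wedding ceremony recording: 23.680 Mbps × 3600 s = 85248.0 Mb
documentary: 18.150 Mbps × 2460 s = 44649.0 Mb
animated explainer: 3.800 Mbps × 240 s = 912.0 Mb
interview recording: 8.380 Mbps × 3900 s = 32682.0 Mb
Total: 169222.2 Mb = 21152.8 MB.
= 21.15 GB.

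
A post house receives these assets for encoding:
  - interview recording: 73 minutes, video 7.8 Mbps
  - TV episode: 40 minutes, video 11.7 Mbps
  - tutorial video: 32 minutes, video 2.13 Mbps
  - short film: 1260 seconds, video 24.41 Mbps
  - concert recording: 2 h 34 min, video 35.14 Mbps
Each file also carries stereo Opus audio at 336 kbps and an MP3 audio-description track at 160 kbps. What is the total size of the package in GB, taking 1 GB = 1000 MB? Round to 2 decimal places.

53.91 GB

Audio total: 336 + 160 = 496 kbps = 0.496 Mbps.
interview recording: 8.296 Mbps × 4380 s = 36336.5 Mb
TV episode: 12.196 Mbps × 2400 s = 29270.4 Mb
tutorial video: 2.626 Mbps × 1920 s = 5041.9 Mb
short film: 24.906 Mbps × 1260 s = 31381.6 Mb
concert recording: 35.636 Mbps × 9240 s = 329276.6 Mb
Total: 431307.0 Mb = 53913.4 MB.
= 53.91 GB.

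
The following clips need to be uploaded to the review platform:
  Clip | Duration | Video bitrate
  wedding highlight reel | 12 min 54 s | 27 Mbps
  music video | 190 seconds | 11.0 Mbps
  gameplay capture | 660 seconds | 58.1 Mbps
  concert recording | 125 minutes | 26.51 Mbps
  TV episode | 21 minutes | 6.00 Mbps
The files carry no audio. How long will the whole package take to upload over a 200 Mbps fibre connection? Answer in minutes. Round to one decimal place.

22.3 minutes

wedding highlight reel: 27.000 Mbps × 774 s = 20898.0 Mb
music video: 11.000 Mbps × 190 s = 2090.0 Mb
gameplay capture: 58.100 Mbps × 660 s = 38346.0 Mb
concert recording: 26.510 Mbps × 7500 s = 198825.0 Mb
TV episode: 6.000 Mbps × 1260 s = 7560.0 Mb
Total: 267719.0 Mb = 33464.9 MB.
At 200 Mbps: 267719.0 / 200 = 1339 s ≈ 22.3 minutes.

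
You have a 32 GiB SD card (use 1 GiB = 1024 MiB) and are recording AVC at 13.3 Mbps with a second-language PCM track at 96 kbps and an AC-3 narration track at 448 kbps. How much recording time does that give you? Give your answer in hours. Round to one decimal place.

5.5 hours

Audio total: 96 + 448 = 544 kbps = 0.544 Mbps.
Total bitrate: 13.3 + 0.544 = 13.844 Mbps.
Capacity: 32 GiB = 274,878 Mb.
Recording time: 274,878 / 13.844 = 19,855 s ≈ 5.52 hours.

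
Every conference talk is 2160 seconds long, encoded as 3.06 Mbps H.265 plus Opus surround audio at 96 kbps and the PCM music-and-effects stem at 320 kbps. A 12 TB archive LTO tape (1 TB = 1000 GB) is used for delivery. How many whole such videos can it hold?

Audio total: 96 + 320 = 416 kbps = 0.416 Mbps.
Total bitrate: 3.476 Mbps.
Per item: 3.476 Mbps × 2160 s = 7,508 Mb = 938.5 MB.
Capacity: 12 TB = 96,000,000 Mb; 12786.09 items → 12786 complete.

12786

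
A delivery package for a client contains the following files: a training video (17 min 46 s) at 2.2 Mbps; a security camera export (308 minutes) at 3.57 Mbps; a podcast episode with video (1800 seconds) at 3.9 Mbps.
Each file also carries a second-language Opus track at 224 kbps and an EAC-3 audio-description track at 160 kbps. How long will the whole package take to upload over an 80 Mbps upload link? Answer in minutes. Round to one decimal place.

17.4 minutes

Audio total: 224 + 160 = 384 kbps = 0.384 Mbps.
training video: 2.584 Mbps × 1066 s = 2754.5 Mb
security camera export: 3.954 Mbps × 18480 s = 73069.9 Mb
podcast episode with video: 4.284 Mbps × 1800 s = 7711.2 Mb
Total: 83535.7 Mb = 10442.0 MB.
At 80 Mbps: 83535.7 / 80 = 1044 s ≈ 17.4 minutes.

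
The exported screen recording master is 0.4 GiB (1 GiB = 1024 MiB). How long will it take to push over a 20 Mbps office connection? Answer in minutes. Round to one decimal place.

2.9 minutes

File: 0.4 GiB = 3436.0 Mb.
At 20 Mbps: 3436.0 / 20 = 171.8 s ≈ 2.86 minutes.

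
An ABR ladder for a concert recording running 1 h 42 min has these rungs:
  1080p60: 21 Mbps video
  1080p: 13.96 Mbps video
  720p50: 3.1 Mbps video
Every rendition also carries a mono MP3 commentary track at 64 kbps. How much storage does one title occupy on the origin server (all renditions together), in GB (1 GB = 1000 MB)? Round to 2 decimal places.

29.26 GB

1 h 42 min = 102 min = 6120 s
Audio: 64 kbps = 0.064 Mbps.
Sum of rendition bitrates: (21+0.064) + (13.96+0.064) + (3.1+0.064) = 38.252 Mbps.
× 6120 s = 234,102 Mb = 29,263 MB = 29.26 GB.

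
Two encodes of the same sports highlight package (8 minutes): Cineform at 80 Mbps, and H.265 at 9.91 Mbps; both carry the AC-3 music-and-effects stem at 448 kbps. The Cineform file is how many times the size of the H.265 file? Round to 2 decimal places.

8 min = 480 s
Audio: 448 kbps = 0.448 Mbps.
Cineform: 80.448 Mbps × 480 s = 38615.0 Mb = 4.495 GiB.
H.265: 10.358 Mbps × 480 s = 4971.8 Mb = 0.579 GiB.
Ratio: 4.495 / 0.579 = 7.767.

7.77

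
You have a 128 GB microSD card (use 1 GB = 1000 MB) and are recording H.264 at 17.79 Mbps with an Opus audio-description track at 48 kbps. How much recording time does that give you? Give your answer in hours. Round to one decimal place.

15.9 hours

Audio: 48 kbps = 0.048 Mbps.
Total bitrate: 17.79 + 0.048 = 17.838 Mbps.
Capacity: 128 GB = 1,024,000 Mb.
Recording time: 1,024,000 / 17.838 = 57,406 s ≈ 15.9 hours.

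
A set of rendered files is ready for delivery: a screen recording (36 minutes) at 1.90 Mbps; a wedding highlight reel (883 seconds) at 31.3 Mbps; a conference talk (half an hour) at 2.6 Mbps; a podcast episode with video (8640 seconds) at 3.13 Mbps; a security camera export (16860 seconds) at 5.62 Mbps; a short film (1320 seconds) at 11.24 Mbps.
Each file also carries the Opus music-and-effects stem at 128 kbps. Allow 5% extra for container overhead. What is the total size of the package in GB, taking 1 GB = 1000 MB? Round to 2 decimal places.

23.25 GB

Audio: 128 kbps = 0.128 Mbps.
screen recording: 2.028 Mbps × 2160 s × 1.05 = 4599.5 Mb
wedding highlight reel: 31.428 Mbps × 883 s × 1.05 = 29138.5 Mb
conference talk: 2.728 Mbps × 1800 s × 1.05 = 5155.9 Mb
podcast episode with video: 3.258 Mbps × 8640 s × 1.05 = 29556.6 Mb
security camera export: 5.748 Mbps × 16860 s × 1.05 = 101756.8 Mb
short film: 11.368 Mbps × 1320 s × 1.05 = 15756.0 Mb
Total: 185963.4 Mb = 23245.4 MB.
= 23.25 GB.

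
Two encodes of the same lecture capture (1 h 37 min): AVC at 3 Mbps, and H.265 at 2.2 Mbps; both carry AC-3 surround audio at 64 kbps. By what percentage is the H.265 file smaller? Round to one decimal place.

26.1%

1 h 37 min = 97 min = 5820 s
Audio: 64 kbps = 0.064 Mbps.
AVC: 3.064 Mbps × 5820 s = 17832.5 Mb = 2.076 GiB.
H.265: 2.264 Mbps × 5820 s = 13176.5 Mb = 1.534 GiB.
Reduction: (1 − 1.534/2.076) × 100 = 26.11%.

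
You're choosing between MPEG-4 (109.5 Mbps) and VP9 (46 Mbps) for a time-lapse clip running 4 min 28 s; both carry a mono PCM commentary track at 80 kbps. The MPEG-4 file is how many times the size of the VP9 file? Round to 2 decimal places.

2.38

4 min 28 s = 268 s
Audio: 80 kbps = 0.080 Mbps.
MPEG-4: 109.580 Mbps × 268 s = 29367.4 Mb = 3.671 GB.
VP9: 46.080 Mbps × 268 s = 12349.4 Mb = 1.544 GB.
Ratio: 3.671 / 1.544 = 2.378.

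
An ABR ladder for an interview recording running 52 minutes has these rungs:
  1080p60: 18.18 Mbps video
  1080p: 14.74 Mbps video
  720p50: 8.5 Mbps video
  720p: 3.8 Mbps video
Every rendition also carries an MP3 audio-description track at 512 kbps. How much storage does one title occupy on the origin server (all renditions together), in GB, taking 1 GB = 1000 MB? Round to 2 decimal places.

18.43 GB

52 min = 3120 s
Audio: 512 kbps = 0.512 Mbps.
Sum of rendition bitrates: (18.18+0.512) + (14.74+0.512) + (8.5+0.512) + (3.8+0.512) = 47.268 Mbps.
× 3120 s = 147,476 Mb = 18,435 MB = 18.43 GB.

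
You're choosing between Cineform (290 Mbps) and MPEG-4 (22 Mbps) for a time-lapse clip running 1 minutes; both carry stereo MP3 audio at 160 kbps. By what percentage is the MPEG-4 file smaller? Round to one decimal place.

Audio: 160 kbps = 0.160 Mbps.
Cineform: 290.160 Mbps × 60 s = 17409.6 Mb = 2.027 GiB.
MPEG-4: 22.160 Mbps × 60 s = 1329.6 Mb = 0.155 GiB.
Reduction: (1 − 0.155/2.027) × 100 = 92.36%.

92.4%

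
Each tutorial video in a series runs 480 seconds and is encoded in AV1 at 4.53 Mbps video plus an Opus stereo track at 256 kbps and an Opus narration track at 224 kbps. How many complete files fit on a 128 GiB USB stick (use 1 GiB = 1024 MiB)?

457

Audio total: 256 + 224 = 480 kbps = 0.480 Mbps.
Total bitrate: 5.010 Mbps.
Per item: 5.010 Mbps × 480 s = 2,405 Mb = 300.6 MB.
Capacity: 128 GiB = 1,099,512 Mb; 457.22 items → 457 complete.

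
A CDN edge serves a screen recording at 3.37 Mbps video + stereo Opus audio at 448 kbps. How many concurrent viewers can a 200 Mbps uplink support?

Audio: 448 kbps = 0.448 Mbps.
Per-viewer media rate: 3.818 Mbps.
200 Mbps = 200.0 Mbps; 200.0 / 3.818 = 52.38 → 52 viewers.

52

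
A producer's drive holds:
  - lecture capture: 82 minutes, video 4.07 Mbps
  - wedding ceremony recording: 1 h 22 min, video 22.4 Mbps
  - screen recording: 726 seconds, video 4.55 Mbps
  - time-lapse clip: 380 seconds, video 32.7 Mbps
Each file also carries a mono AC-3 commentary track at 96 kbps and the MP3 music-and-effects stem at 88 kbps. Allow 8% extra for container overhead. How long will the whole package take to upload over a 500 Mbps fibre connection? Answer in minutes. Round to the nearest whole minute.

Audio total: 96 + 88 = 184 kbps = 0.184 Mbps.
lecture capture: 4.254 Mbps × 4920 s × 1.08 = 22604.1 Mb
wedding ceremony recording: 22.584 Mbps × 4920 s × 1.08 = 120002.3 Mb
screen recording: 4.734 Mbps × 726 s × 1.08 = 3711.8 Mb
time-lapse clip: 32.884 Mbps × 380 s × 1.08 = 13495.6 Mb
Total: 159813.8 Mb = 19976.7 MB.
At 500 Mbps: 159813.8 / 500 = 320 s ≈ 5.33 minutes.

5 minutes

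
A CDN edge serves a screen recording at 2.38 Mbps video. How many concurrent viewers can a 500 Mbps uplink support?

210

500 Mbps = 500.0 Mbps; 500.0 / 2.380 = 210.08 → 210 viewers.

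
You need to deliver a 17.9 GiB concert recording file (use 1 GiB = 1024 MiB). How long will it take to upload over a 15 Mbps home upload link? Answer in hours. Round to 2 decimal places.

File: 17.9 GiB = 153759.8 Mb.
At 15 Mbps: 153759.8 / 15 = 10250.7 s ≈ 2.85 hours.

2.85 hours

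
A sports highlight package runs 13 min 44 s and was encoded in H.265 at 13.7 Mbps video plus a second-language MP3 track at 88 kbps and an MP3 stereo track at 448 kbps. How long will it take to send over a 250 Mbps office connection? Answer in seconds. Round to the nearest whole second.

47 seconds

13 min 44 s = 824 s
Audio total: 88 + 448 = 536 kbps = 0.536 Mbps.
Total bitrate: 14.236 Mbps.
File: 14.236 Mbps × 824 s = 11730.5 Mb.
At 250 Mbps: 11730.5 / 250 = 46.9 s ≈ 46.9 seconds.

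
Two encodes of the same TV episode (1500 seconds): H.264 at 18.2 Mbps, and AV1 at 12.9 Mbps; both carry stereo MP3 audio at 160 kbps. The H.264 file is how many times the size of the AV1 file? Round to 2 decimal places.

Audio: 160 kbps = 0.160 Mbps.
H.264: 18.360 Mbps × 1500 s = 27540.0 Mb = 3.442 GB.
AV1: 13.060 Mbps × 1500 s = 19590.0 Mb = 2.449 GB.
Ratio: 3.442 / 2.449 = 1.406.

1.41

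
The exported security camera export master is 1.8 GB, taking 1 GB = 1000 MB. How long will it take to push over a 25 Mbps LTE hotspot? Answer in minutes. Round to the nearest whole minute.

10 minutes

File: 1.8 GB = 14400.0 Mb.
At 25 Mbps: 14400.0 / 25 = 576.0 s ≈ 9.6 minutes.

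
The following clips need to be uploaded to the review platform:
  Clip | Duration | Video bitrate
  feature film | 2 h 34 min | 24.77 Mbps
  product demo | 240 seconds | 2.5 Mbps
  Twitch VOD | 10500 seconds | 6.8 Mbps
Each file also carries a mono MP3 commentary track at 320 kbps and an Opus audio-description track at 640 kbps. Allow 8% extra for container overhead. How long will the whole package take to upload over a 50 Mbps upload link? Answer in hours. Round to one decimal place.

1.9 hours

Audio total: 320 + 640 = 960 kbps = 0.960 Mbps.
feature film: 25.730 Mbps × 9240 s × 1.08 = 256764.8 Mb
product demo: 3.460 Mbps × 240 s × 1.08 = 896.8 Mb
Twitch VOD: 7.760 Mbps × 10500 s × 1.08 = 87998.4 Mb
Total: 345660.0 Mb = 43207.5 MB.
At 50 Mbps: 345660.0 / 50 = 6913 s ≈ 1.92 hours.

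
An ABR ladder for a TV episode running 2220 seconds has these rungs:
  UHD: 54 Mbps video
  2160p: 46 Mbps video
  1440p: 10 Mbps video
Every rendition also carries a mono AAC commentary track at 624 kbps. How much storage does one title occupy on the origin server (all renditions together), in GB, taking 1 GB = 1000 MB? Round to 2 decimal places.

31.04 GB

Audio: 624 kbps = 0.624 Mbps.
Sum of rendition bitrates: (54+0.624) + (46+0.624) + (10+0.624) = 111.872 Mbps.
× 2220 s = 248,356 Mb = 31,044 MB = 31.04 GB.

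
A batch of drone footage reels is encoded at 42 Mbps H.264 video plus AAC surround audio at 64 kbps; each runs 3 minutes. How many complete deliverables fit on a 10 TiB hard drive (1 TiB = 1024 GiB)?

3 min = 180 s
Audio: 64 kbps = 0.064 Mbps.
Total bitrate: 42.064 Mbps.
Per item: 42.064 Mbps × 180 s = 7,572 Mb = 946.4 MB.
Capacity: 10 TiB = 87,960,930 Mb; 11617.34 items → 11617 complete.

11617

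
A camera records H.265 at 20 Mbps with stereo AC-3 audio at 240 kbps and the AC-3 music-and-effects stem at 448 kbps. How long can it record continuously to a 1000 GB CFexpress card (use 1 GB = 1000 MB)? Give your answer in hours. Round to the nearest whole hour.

107 hours

Audio total: 240 + 448 = 688 kbps = 0.688 Mbps.
Total bitrate: 20 + 0.688 = 20.688 Mbps.
Capacity: 1000 GB = 8,000,000 Mb.
Recording time: 8,000,000 / 20.688 = 386,698 s ≈ 107 hours.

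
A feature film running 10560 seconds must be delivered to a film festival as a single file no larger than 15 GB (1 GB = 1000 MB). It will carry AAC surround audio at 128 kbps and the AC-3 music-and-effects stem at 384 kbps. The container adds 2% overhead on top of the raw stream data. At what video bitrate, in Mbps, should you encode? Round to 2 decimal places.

Budget: 15 GB = 120000.0 Mb.
Stream payload after overhead: 120000.0 / 1.02 = 117647.1 Mb.
Total bitrate budget: 117647.1 Mb / 10560 s = 11.141 Mbps.
Audio total: 128 + 384 = 512 kbps = 0.512 Mbps.
Video: 11.141 − 0.512 = 10.629 Mbps.

10.63 Mbps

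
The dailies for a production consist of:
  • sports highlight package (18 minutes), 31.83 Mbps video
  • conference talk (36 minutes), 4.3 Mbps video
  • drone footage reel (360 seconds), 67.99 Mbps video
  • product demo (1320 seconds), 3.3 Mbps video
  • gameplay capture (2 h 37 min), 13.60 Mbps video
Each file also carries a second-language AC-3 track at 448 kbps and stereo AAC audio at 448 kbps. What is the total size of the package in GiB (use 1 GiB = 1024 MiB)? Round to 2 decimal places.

24.85 GiB

Audio total: 448 + 448 = 896 kbps = 0.896 Mbps.
sports highlight package: 32.726 Mbps × 1080 s = 35344.1 Mb
conference talk: 5.196 Mbps × 2160 s = 11223.4 Mb
drone footage reel: 68.886 Mbps × 360 s = 24799.0 Mb
product demo: 4.196 Mbps × 1320 s = 5538.7 Mb
gameplay capture: 14.496 Mbps × 9420 s = 136552.3 Mb
Total: 213457.4 Mb = 26682.2 MB.
= 24.85 GiB.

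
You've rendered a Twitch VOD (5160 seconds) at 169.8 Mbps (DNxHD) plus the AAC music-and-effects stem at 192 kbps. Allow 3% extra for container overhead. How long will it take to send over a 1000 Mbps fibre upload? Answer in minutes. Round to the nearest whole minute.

15 minutes

Audio: 192 kbps = 0.192 Mbps.
Total bitrate: 169.992 Mbps.
File: 169.992 Mbps × 5160 s = 877158.7 Mb.
With 3% container overhead: ×1.03. → 903473.5 Mb.
At 1000 Mbps: 903473.5 / 1000 = 903.5 s ≈ 15.1 minutes.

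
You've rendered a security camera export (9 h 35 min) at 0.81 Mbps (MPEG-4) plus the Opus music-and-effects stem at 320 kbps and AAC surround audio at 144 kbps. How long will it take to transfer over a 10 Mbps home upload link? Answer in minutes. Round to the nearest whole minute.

73 minutes

9 h 35 min = 575 min = 34500 s
Audio total: 320 + 144 = 464 kbps = 0.464 Mbps.
Total bitrate: 1.274 Mbps.
File: 1.274 Mbps × 34500 s = 43953.0 Mb.
At 10 Mbps: 43953.0 / 10 = 4395.3 s ≈ 73.3 minutes.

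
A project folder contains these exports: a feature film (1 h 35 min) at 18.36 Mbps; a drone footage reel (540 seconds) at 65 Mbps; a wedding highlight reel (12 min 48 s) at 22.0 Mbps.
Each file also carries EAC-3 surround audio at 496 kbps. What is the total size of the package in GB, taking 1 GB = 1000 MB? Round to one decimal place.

20.0 GB

Audio: 496 kbps = 0.496 Mbps.
feature film: 18.856 Mbps × 5700 s = 107479.2 Mb
drone footage reel: 65.496 Mbps × 540 s = 35367.8 Mb
wedding highlight reel: 22.496 Mbps × 768 s = 17276.9 Mb
Total: 160124.0 Mb = 20015.5 MB.
= 20.02 GB.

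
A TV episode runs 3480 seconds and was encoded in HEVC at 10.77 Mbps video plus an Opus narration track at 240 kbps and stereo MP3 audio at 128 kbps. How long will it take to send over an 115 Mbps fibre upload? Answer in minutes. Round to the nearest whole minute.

6 minutes

Audio total: 240 + 128 = 368 kbps = 0.368 Mbps.
Total bitrate: 11.138 Mbps.
File: 11.138 Mbps × 3480 s = 38760.2 Mb.
At 115 Mbps: 38760.2 / 115 = 337.0 s ≈ 5.62 minutes.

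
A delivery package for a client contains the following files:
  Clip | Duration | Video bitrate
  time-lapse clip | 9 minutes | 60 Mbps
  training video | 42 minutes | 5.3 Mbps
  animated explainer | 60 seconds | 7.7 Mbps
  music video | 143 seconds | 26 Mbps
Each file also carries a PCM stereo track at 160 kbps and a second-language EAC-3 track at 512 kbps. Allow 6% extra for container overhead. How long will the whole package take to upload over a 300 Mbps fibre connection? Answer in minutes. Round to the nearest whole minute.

3 minutes

Audio total: 160 + 512 = 672 kbps = 0.672 Mbps.
time-lapse clip: 60.672 Mbps × 540 s × 1.06 = 34728.7 Mb
training video: 5.972 Mbps × 2520 s × 1.06 = 15952.4 Mb
animated explainer: 8.372 Mbps × 60 s × 1.06 = 532.5 Mb
music video: 26.672 Mbps × 143 s × 1.06 = 4042.9 Mb
Total: 55256.5 Mb = 6907.1 MB.
At 300 Mbps: 55256.5 / 300 = 184 s ≈ 3.07 minutes.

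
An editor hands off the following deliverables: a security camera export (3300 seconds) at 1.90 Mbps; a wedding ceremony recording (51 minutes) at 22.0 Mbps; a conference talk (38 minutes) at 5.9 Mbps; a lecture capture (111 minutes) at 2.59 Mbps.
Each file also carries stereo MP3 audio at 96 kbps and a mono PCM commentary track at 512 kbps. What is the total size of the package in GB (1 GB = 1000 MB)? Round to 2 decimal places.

14.20 GB

Audio total: 96 + 512 = 608 kbps = 0.608 Mbps.
security camera export: 2.508 Mbps × 3300 s = 8276.4 Mb
wedding ceremony recording: 22.608 Mbps × 3060 s = 69180.5 Mb
conference talk: 6.508 Mbps × 2280 s = 14838.2 Mb
lecture capture: 3.198 Mbps × 6660 s = 21298.7 Mb
Total: 113593.8 Mb = 14199.2 MB.
= 14.20 GB.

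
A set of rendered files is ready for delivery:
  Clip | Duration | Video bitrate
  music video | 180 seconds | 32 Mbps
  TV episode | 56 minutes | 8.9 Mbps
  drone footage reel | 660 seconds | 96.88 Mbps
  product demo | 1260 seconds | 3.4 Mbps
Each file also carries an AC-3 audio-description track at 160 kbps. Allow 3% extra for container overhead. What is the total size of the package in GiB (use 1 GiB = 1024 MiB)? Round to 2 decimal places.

12.56 GiB

Audio: 160 kbps = 0.160 Mbps.
music video: 32.160 Mbps × 180 s × 1.03 = 5962.5 Mb
TV episode: 9.060 Mbps × 3360 s × 1.03 = 31354.8 Mb
drone footage reel: 97.040 Mbps × 660 s × 1.03 = 65967.8 Mb
product demo: 3.560 Mbps × 1260 s × 1.03 = 4620.2 Mb
Total: 107905.3 Mb = 13488.2 MB.
= 12.56 GiB.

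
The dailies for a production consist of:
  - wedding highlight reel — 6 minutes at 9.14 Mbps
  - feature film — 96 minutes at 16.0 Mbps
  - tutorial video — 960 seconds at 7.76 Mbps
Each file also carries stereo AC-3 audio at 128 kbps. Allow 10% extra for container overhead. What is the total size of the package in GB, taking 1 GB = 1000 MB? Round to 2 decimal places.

14.27 GB

Audio: 128 kbps = 0.128 Mbps.
wedding highlight reel: 9.268 Mbps × 360 s × 1.10 = 3670.1 Mb
feature film: 16.128 Mbps × 5760 s × 1.10 = 102187.0 Mb
tutorial video: 7.888 Mbps × 960 s × 1.10 = 8329.7 Mb
Total: 114186.9 Mb = 14273.4 MB.
= 14.27 GB.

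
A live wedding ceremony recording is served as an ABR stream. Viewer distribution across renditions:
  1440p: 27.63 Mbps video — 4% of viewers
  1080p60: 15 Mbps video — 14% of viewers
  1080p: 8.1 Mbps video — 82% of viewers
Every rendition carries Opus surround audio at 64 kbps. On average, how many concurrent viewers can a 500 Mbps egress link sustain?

Audio: 64 kbps = 0.064 Mbps.
Average per-viewer bitrate: 0.04×27.694 + 0.14×15.064 + 0.82×8.164 = 9.911 Mbps.
500 Mbps = 500.0 Mbps; 500.0 / 9.911 = 50.45 → 50.

50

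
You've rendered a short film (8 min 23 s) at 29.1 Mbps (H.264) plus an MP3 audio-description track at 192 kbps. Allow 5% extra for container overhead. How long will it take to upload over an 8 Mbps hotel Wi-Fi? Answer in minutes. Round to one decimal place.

8 min 23 s = 503 s
Audio: 192 kbps = 0.192 Mbps.
Total bitrate: 29.292 Mbps.
File: 29.292 Mbps × 503 s = 14733.9 Mb.
With 5% container overhead: ×1.05. → 15470.6 Mb.
At 8 Mbps: 15470.6 / 8 = 1933.8 s ≈ 32.2 minutes.

32.2 minutes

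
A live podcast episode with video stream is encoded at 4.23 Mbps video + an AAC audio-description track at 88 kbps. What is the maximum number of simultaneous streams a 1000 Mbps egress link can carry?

231

Audio: 88 kbps = 0.088 Mbps.
Per-viewer media rate: 4.318 Mbps.
1000 Mbps = 1,000 Mbps; 1,000 / 4.318 = 231.59 → 231 viewers.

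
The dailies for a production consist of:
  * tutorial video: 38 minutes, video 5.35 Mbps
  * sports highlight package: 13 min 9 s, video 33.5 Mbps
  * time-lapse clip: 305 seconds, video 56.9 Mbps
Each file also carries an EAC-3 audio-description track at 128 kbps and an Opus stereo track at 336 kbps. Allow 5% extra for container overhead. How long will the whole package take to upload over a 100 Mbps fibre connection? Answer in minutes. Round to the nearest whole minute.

Audio total: 128 + 336 = 464 kbps = 0.464 Mbps.
tutorial video: 5.814 Mbps × 2280 s × 1.05 = 13918.7 Mb
sports highlight package: 33.964 Mbps × 789 s × 1.05 = 28137.5 Mb
time-lapse clip: 57.364 Mbps × 305 s × 1.05 = 18370.8 Mb
Total: 60427.0 Mb = 7553.4 MB.
At 100 Mbps: 60427.0 / 100 = 604 s ≈ 10.1 minutes.

10 minutes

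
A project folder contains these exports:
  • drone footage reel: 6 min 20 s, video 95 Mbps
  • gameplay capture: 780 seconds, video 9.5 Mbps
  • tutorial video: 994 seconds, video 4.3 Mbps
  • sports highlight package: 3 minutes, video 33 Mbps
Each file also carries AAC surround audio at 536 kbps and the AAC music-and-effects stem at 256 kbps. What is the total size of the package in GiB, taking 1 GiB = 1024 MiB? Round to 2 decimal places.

6.47 GiB

Audio total: 536 + 256 = 792 kbps = 0.792 Mbps.
drone footage reel: 95.792 Mbps × 380 s = 36401.0 Mb
gameplay capture: 10.292 Mbps × 780 s = 8027.8 Mb
tutorial video: 5.092 Mbps × 994 s = 5061.4 Mb
sports highlight package: 33.792 Mbps × 180 s = 6082.6 Mb
Total: 55572.7 Mb = 6946.6 MB.
= 6.470 GiB.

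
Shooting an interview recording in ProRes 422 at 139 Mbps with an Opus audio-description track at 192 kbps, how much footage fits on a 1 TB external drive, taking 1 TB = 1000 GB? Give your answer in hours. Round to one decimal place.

16.0 hours

Audio: 192 kbps = 0.192 Mbps.
Total bitrate: 139 + 0.192 = 139.192 Mbps.
Capacity: 1 TB = 8,000,000 Mb.
Recording time: 8,000,000 / 139.192 = 57,475 s ≈ 16.0 hours.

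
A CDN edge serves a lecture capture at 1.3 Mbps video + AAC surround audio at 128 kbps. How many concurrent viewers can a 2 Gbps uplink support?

Audio: 128 kbps = 0.128 Mbps.
Per-viewer media rate: 1.428 Mbps.
2 Gbps = 2,000 Mbps; 2,000 / 1.428 = 1400.56 → 1400 viewers.

1400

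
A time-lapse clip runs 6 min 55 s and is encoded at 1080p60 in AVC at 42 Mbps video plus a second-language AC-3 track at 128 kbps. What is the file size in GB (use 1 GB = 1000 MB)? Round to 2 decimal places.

6 min 55 s = 415 s
Audio: 128 kbps = 0.128 Mbps.
Total bitrate: 42 + 0.128 = 42.128 Mbps.
Stream data: 42.128 Mbps × 415 s = 17483.1 Mb.
17,483 Mb ÷ 8 = 2,185 MB → 2.185 GB.

2.19 GB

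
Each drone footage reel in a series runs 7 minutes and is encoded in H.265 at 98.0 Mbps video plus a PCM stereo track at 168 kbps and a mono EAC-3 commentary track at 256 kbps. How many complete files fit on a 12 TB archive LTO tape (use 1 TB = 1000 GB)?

7 min = 420 s
Audio total: 168 + 256 = 424 kbps = 0.424 Mbps.
Total bitrate: 98.424 Mbps.
Per item: 98.424 Mbps × 420 s = 41,338 Mb = 5,167 MB.
Capacity: 12 TB = 96,000,000 Mb; 2322.31 items → 2322 complete.

2322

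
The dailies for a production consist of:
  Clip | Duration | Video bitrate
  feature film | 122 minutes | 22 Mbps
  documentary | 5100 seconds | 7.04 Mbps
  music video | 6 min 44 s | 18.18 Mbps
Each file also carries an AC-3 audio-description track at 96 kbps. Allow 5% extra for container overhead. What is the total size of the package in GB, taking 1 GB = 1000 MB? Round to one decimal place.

Audio: 96 kbps = 0.096 Mbps.
feature film: 22.096 Mbps × 7320 s × 1.05 = 169829.9 Mb
documentary: 7.136 Mbps × 5100 s × 1.05 = 38213.3 Mb
music video: 18.276 Mbps × 404 s × 1.05 = 7752.7 Mb
Total: 215795.8 Mb = 26974.5 MB.
= 26.97 GB.

27.0 GB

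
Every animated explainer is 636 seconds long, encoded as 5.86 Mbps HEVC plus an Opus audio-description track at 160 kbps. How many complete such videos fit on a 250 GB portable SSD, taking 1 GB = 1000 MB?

Audio: 160 kbps = 0.160 Mbps.
Total bitrate: 6.020 Mbps.
Per item: 6.020 Mbps × 636 s = 3,829 Mb = 478.6 MB.
Capacity: 250 GB = 2,000,000 Mb; 522.37 items → 522 complete.

522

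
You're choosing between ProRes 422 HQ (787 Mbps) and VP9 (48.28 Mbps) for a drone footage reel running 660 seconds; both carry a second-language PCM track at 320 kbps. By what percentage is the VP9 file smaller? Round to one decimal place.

93.8%

Audio: 320 kbps = 0.320 Mbps.
ProRes 422 HQ: 787.320 Mbps × 660 s = 519631.2 Mb = 64.954 GB.
VP9: 48.600 Mbps × 660 s = 32076.0 Mb = 4.010 GB.
Reduction: (1 − 4.010/64.954) × 100 = 93.83%.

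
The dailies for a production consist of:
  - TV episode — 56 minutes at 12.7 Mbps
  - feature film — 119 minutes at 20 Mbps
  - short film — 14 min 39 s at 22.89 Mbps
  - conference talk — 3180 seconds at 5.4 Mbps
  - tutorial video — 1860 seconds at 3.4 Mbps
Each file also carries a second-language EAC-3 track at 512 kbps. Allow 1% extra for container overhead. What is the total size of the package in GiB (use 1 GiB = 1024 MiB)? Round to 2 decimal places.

Audio: 512 kbps = 0.512 Mbps.
TV episode: 13.212 Mbps × 3360 s × 1.01 = 44836.2 Mb
feature film: 20.512 Mbps × 7140 s × 1.01 = 147920.2 Mb
short film: 23.402 Mbps × 879 s × 1.01 = 20776.1 Mb
conference talk: 5.912 Mbps × 3180 s × 1.01 = 18988.2 Mb
tutorial video: 3.912 Mbps × 1860 s × 1.01 = 7349.1 Mb
Total: 239869.8 Mb = 29983.7 MB.
= 27.92 GiB.

27.92 GiB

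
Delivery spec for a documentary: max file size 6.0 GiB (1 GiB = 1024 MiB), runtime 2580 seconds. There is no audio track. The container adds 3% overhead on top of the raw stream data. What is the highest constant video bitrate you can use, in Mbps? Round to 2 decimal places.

19.39 Mbps

Budget: 6.0 GiB = 51539.6 Mb.
Stream payload after overhead: 51539.6 / 1.03 = 50038.5 Mb.
Total bitrate budget: 50038.5 Mb / 2580 s = 19.395 Mbps.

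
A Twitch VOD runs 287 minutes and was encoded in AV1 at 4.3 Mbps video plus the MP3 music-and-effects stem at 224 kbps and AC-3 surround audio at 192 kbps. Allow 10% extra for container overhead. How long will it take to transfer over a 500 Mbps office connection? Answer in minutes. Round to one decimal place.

287 min = 17220 s
Audio total: 224 + 192 = 416 kbps = 0.416 Mbps.
Total bitrate: 4.716 Mbps.
File: 4.716 Mbps × 17220 s = 81209.5 Mb.
With 10% container overhead: ×1.10. → 89330.5 Mb.
At 500 Mbps: 89330.5 / 500 = 178.7 s ≈ 2.98 minutes.

3.0 minutes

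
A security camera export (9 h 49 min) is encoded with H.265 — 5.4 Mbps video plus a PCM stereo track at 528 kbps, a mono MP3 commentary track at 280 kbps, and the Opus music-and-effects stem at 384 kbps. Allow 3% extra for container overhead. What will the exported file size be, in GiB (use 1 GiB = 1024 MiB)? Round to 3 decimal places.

9 h 49 min = 589 min = 35340 s
Audio total: 528 + 280 + 384 = 1192 kbps = 1.192 Mbps.
Total bitrate: 5.4 + 1.192 = 6.592 Mbps.
Stream data: 6.592 Mbps × 35340 s = 232961.3 Mb.
With 3% container overhead: ×1.03.
239,950 Mb = 29,993,764,800 bytes ÷ 1,073,741,824 = 27.93 GiB.

27.934 GiB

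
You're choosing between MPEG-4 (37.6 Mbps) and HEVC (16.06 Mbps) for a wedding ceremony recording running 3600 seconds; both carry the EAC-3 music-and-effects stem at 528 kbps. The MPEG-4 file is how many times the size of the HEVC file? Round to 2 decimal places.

2.30

Audio: 528 kbps = 0.528 Mbps.
MPEG-4: 38.128 Mbps × 3600 s = 137260.8 Mb = 17.158 GB.
HEVC: 16.588 Mbps × 3600 s = 59716.8 Mb = 7.465 GB.
Ratio: 17.158 / 7.465 = 2.299.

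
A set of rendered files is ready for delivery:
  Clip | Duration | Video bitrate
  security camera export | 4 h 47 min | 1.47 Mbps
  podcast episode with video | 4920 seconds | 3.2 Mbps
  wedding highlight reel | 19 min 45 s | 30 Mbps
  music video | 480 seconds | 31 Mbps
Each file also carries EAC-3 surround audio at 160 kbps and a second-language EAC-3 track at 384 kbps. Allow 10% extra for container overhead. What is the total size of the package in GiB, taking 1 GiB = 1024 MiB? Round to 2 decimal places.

13.37 GiB

Audio total: 160 + 384 = 544 kbps = 0.544 Mbps.
security camera export: 2.014 Mbps × 17220 s × 1.10 = 38149.2 Mb
podcast episode with video: 3.744 Mbps × 4920 s × 1.10 = 20262.5 Mb
wedding highlight reel: 30.544 Mbps × 1185 s × 1.10 = 39814.1 Mb
music video: 31.544 Mbps × 480 s × 1.10 = 16655.2 Mb
Total: 114881.1 Mb = 14360.1 MB.
= 13.37 GiB.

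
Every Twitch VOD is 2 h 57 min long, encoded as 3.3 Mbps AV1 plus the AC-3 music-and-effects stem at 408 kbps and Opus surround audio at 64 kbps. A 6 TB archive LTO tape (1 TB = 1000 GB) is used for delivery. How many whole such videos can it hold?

2 h 57 min = 177 min = 10620 s
Audio total: 408 + 64 = 472 kbps = 0.472 Mbps.
Total bitrate: 3.772 Mbps.
Per item: 3.772 Mbps × 10620 s = 40,059 Mb = 5,007 MB.
Capacity: 6 TB = 48,000,000 Mb; 1198.24 items → 1198 complete.

1198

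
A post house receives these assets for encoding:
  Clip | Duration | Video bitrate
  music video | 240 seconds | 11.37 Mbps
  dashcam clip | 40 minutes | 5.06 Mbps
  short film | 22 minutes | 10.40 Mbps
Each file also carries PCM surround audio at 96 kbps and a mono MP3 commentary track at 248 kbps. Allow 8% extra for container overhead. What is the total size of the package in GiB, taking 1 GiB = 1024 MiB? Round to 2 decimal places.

Audio total: 96 + 248 = 344 kbps = 0.344 Mbps.
music video: 11.714 Mbps × 240 s × 1.08 = 3036.3 Mb
dashcam clip: 5.404 Mbps × 2400 s × 1.08 = 14007.2 Mb
short film: 10.744 Mbps × 1320 s × 1.08 = 15316.6 Mb
Total: 32360.1 Mb = 4045.0 MB.
= 3.767 GiB.

3.77 GiB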